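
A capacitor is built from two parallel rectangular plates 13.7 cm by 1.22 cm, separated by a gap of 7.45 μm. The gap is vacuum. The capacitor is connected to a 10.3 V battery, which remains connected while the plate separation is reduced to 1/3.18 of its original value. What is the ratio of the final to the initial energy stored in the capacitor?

U₂/U₁ ≈ 3.18

Battery connected ⇒ V is held fixed.
C₂ = 3.18 C₁ and U = ½CV², so U₂/U₁ = C₂/C₁ = 3.18.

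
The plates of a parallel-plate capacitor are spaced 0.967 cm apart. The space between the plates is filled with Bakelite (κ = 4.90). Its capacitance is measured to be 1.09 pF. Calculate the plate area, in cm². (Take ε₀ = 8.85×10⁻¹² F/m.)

A = Cd/(κε₀) = 1.09×10⁻¹² × 9.67×10⁻³ / (4.90 × 8.85×10⁻¹²) = 2.43×10⁻⁴ m².

A ≈ 2.43 cm²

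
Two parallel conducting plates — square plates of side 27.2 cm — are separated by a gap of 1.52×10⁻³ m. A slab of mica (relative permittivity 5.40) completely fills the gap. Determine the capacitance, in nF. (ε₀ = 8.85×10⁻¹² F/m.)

C ≈ 2.33 nF

A = (27.2 cm)² = 7.40×10⁻² m².
C = κε₀A/d = 5.40 × 8.85×10⁻¹² × 7.40×10⁻² / 1.52×10⁻³ = 2.33×10⁻⁹ F.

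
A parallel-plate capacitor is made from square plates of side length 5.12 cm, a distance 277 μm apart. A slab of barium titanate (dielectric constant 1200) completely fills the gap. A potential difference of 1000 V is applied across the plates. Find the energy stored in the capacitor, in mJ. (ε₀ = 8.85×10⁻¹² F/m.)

50.3 mJ

A = (5.12 cm)² = 2.62×10⁻³ m².
C = κε₀A/d = 1200 × 8.85×10⁻¹² × 2.62×10⁻³ / 2.77×10⁻⁴ = 1.01×10⁻⁷ F.
U = ½CV² = ½ × 1.01×10⁻⁷ × (1000)² = 5.03×10⁻² J.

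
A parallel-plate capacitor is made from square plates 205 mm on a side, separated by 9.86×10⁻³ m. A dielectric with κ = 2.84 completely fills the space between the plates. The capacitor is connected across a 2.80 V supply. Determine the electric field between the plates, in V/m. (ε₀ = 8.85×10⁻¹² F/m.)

E ≈ 284 V/m

E = V/d = 2.80 / 9.86×10⁻³ = 2.84×10² V/m.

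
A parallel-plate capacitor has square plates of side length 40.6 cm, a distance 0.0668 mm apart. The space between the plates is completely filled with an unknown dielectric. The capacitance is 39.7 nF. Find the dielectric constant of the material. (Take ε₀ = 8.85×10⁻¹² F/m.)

A = (40.6 cm)² = 0.165 m².
κ = Cd/(ε₀A) = 3.97×10⁻⁸ × 6.68×10⁻⁵ / (8.85×10⁻¹² × 0.165) = 1.82.

1.82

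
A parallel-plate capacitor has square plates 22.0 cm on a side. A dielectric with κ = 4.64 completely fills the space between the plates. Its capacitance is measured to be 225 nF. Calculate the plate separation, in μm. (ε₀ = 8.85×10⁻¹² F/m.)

A = (22.0 cm)² = 4.84×10⁻² m².
d = κε₀A/C = 4.64 × 8.85×10⁻¹² × 4.84×10⁻² / 2.25×10⁻⁷ = 8.83×10⁻⁶ m.

d ≈ 8.83 μm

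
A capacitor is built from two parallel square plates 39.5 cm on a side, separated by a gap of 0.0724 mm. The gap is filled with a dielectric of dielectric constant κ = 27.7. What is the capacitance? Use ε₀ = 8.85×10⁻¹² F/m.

A = (39.5 cm)² = 0.156 m².
C = κε₀A/d = 27.7 × 8.85×10⁻¹² × 0.156 / 7.24×10⁻⁵ = 5.28×10⁻⁷ F.

0.528 μF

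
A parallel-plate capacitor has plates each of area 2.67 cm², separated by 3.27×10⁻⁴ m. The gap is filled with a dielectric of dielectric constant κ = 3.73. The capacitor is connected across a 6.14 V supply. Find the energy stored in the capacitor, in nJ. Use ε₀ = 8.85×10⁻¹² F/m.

A = 2.67 cm² = 2.67×10⁻⁴ m².
C = κε₀A/d = 3.73 × 8.85×10⁻¹² × 2.67×10⁻⁴ / 3.27×10⁻⁴ = 2.70×10⁻¹¹ F.
U = ½CV² = ½ × 2.70×10⁻¹¹ × (6.14)² = 5.08×10⁻¹⁰ J.

U ≈ 0.508 nJ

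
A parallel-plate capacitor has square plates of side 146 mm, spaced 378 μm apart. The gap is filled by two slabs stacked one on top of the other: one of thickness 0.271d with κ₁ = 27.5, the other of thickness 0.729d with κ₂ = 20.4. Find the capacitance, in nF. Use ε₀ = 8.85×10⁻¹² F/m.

A = (146 mm)² = 2.13×10⁻² m².
Stacked slabs ⇒ two capacitors in series, each with the full plate area.
C₁ = κ₁ε₀A/d₁ = 27.5 × 8.85×10⁻¹² × 2.13×10⁻² / 1.02×10⁻⁴ = 5.06×10⁻⁸ F.
C₂ = κ₂ε₀A/d₂ = 20.4 × 8.85×10⁻¹² × 2.13×10⁻² / 2.76×10⁻⁴ = 1.40×10⁻⁸ F.
C = (1/C₁ + 1/C₂)⁻¹ = 1.09×10⁻⁸ F.

C ≈ 10.9 nF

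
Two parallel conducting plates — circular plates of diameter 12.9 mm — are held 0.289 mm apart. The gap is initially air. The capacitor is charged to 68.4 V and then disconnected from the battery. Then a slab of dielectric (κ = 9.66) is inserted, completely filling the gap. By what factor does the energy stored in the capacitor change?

Isolated ⇒ Q is held fixed.
C₂ = 9.66 C₁ and U = Q²/(2C), so U₂/U₁ = C₁/C₂ = 0.104.

U₂/U₁ ≈ 0.104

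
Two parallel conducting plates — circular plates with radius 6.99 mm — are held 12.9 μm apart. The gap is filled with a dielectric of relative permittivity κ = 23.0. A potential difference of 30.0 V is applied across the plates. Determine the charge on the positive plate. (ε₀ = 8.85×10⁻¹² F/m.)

A = π(6.99 mm)² = 1.53×10⁻⁴ m².
C = κε₀A/d = 23.0 × 8.85×10⁻¹² × 1.53×10⁻⁴ / 1.29×10⁻⁵ = 2.42×10⁻⁹ F.
Q = CV = 2.42×10⁻⁹ × 30.0 = 7.27×10⁻⁸ C.

72.7 nC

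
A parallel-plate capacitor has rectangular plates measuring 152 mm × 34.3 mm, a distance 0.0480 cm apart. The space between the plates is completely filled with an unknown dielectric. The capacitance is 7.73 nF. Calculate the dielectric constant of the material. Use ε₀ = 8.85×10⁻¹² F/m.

80.4

A = 152 × 34.3 mm² = 5.21×10⁻³ m².
κ = Cd/(ε₀A) = 7.73×10⁻⁹ × 4.80×10⁻⁴ / (8.85×10⁻¹² × 5.21×10⁻³) = 80.4.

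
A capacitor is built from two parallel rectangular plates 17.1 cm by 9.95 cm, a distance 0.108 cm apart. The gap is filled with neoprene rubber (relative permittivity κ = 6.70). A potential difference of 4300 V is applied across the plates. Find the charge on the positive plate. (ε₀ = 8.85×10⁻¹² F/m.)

A = 17.1 × 9.95 cm² = 1.70×10⁻² m².
C = κε₀A/d = 6.70 × 8.85×10⁻¹² × 1.70×10⁻² / 1.08×10⁻³ = 9.34×10⁻¹⁰ F.
Q = CV = 9.34×10⁻¹⁰ × 4300 = 4.02×10⁻⁶ C.

4.02 μC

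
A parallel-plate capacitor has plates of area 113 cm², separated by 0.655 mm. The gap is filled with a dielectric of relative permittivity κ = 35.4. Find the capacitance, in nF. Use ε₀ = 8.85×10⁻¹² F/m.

A = 113 cm² = 1.13×10⁻² m².
C = κε₀A/d = 35.4 × 8.85×10⁻¹² × 1.13×10⁻² / 6.55×10⁻⁴ = 5.40×10⁻⁹ F.

C ≈ 5.40 nF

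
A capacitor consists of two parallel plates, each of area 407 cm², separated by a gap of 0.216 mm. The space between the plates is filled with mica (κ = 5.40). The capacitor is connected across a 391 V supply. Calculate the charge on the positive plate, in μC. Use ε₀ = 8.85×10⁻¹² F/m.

A = 407 cm² = 4.07×10⁻² m².
C = κε₀A/d = 5.40 × 8.85×10⁻¹² × 4.07×10⁻² / 2.16×10⁻⁴ = 9.00×10⁻⁹ F.
Q = CV = 9.00×10⁻⁹ × 391 = 3.52×10⁻⁶ C.

3.52 μC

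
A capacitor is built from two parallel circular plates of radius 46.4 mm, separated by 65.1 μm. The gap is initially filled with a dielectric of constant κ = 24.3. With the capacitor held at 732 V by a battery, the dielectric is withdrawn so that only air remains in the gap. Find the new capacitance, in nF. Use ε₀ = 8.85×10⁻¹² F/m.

C ≈ 0.919 nF

A = π(46.4 mm)² = 6.76×10⁻³ m².
Initially C₁ = κε₀A/d = 24.3 × 8.85×10⁻¹² × 6.76×10⁻³ / 6.51×10⁻⁵ = 2.23×10⁻⁸ F.
C = κε₀A/d scales with κ, so C₂/C₁ = 1/κ = 1/24.3 = 0.0412.
C₂ = 0.0412 × 2.23×10⁻⁸ = 9.19×10⁻¹⁰ F.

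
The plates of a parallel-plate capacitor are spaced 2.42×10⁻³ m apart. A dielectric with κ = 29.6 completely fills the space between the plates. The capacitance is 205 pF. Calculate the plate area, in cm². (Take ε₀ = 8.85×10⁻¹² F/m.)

18.9 cm²

A = Cd/(κε₀) = 2.05×10⁻¹⁰ × 2.42×10⁻³ / (29.6 × 8.85×10⁻¹²) = 1.89×10⁻³ m².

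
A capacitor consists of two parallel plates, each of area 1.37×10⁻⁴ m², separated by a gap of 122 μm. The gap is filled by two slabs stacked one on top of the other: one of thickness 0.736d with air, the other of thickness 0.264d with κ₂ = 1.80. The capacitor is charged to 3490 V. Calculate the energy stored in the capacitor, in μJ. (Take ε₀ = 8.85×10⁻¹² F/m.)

U ≈ 68.6 μJ

Stacked slabs ⇒ two capacitors in series, each with the full plate area.
C₁ = κ₁ε₀A/d₁ = 1.00 × 8.85×10⁻¹² × 1.37×10⁻⁴ / 8.98×10⁻⁵ = 1.35×10⁻¹¹ F.
C₂ = κ₂ε₀A/d₂ = 1.80 × 8.85×10⁻¹² × 1.37×10⁻⁴ / 3.22×10⁻⁵ = 6.78×10⁻¹¹ F.
C = (1/C₁ + 1/C₂)⁻¹ = 1.13×10⁻¹¹ F.
U = ½CV² = ½ × 1.13×10⁻¹¹ × (3490)² = 6.86×10⁻⁵ J.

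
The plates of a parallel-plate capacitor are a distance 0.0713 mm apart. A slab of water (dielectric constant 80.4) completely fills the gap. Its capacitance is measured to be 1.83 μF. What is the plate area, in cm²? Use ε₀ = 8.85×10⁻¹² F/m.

A ≈ 1834 cm²

A = Cd/(κε₀) = 1.83×10⁻⁶ × 7.13×10⁻⁵ / (80.4 × 8.85×10⁻¹²) = 0.183 m².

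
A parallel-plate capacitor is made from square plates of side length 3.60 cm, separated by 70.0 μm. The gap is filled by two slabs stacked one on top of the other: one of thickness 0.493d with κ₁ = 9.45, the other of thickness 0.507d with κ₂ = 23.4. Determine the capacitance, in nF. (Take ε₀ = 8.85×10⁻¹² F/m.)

A = (3.60 cm)² = 1.30×10⁻³ m².
Stacked slabs ⇒ two capacitors in series, each with the full plate area.
C₁ = κ₁ε₀A/d₁ = 9.45 × 8.85×10⁻¹² × 1.30×10⁻³ / 3.45×10⁻⁵ = 3.14×10⁻⁹ F.
C₂ = κ₂ε₀A/d₂ = 23.4 × 8.85×10⁻¹² × 1.30×10⁻³ / 3.55×10⁻⁵ = 7.56×10⁻⁹ F.
C = (1/C₁ + 1/C₂)⁻¹ = 2.22×10⁻⁹ F.

C ≈ 2.22 nF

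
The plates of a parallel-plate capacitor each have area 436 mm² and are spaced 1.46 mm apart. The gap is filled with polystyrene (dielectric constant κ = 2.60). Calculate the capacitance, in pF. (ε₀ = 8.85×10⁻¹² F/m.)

A = 436 mm² = 4.36×10⁻⁴ m².
C = κε₀A/d = 2.60 × 8.85×10⁻¹² × 4.36×10⁻⁴ / 1.46×10⁻³ = 6.87×10⁻¹² F.

C ≈ 6.87 pF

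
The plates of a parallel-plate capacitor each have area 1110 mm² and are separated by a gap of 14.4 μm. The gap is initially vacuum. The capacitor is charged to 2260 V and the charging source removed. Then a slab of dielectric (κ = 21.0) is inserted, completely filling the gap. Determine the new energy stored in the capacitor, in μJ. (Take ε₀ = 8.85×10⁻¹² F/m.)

83.0 μJ

A = 1110 mm² = 1.11×10⁻³ m².
Initially C₁ = ε₀A/d = 8.85×10⁻¹² × 1.11×10⁻³ / 1.44×10⁻⁵ = 6.82×10⁻¹⁰ F.
U₁ = 1.74×10⁻³ J.
Isolated ⇒ Q is held fixed. C₂ = 21.0 C₁ and U = Q²/(2C), so U₂/U₁ = C₁/C₂ = 0.0476.
U₂ = 0.0476 × 1.74×10⁻³ = 8.30×10⁻⁵ J.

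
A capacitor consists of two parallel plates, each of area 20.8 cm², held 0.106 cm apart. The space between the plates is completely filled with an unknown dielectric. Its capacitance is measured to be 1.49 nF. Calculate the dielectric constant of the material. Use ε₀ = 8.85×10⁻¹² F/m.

A = 20.8 cm² = 2.08×10⁻³ m².
κ = Cd/(ε₀A) = 1.49×10⁻⁹ × 1.06×10⁻³ / (8.85×10⁻¹² × 2.08×10⁻³) = 85.8.

κ ≈ 85.8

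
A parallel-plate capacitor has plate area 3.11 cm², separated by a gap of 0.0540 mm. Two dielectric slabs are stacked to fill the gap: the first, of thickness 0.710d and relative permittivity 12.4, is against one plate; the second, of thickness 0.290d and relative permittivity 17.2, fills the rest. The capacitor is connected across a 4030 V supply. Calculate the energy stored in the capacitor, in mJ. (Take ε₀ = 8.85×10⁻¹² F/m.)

A = 3.11 cm² = 3.11×10⁻⁴ m².
Stacked slabs ⇒ two capacitors in series, each with the full plate area.
C₁ = κ₁ε₀A/d₁ = 12.4 × 8.85×10⁻¹² × 3.11×10⁻⁴ / 3.83×10⁻⁵ = 8.90×10⁻¹⁰ F.
C₂ = κ₂ε₀A/d₂ = 17.2 × 8.85×10⁻¹² × 3.11×10⁻⁴ / 1.57×10⁻⁵ = 3.02×10⁻⁹ F.
C = (1/C₁ + 1/C₂)⁻¹ = 6.88×10⁻¹⁰ F.
U = ½CV² = ½ × 6.88×10⁻¹⁰ × (4030)² = 5.58×10⁻³ J.

U ≈ 5.58 mJ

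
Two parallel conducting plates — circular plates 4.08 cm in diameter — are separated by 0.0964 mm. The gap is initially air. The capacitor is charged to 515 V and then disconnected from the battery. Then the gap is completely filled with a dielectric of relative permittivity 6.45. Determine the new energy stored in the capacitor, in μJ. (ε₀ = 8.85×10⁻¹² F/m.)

2.47 μJ

A = π(4.08/2 cm)² = 1.31×10⁻³ m².
Initially C₁ = ε₀A/d = 8.85×10⁻¹² × 1.31×10⁻³ / 9.64×10⁻⁵ = 1.20×10⁻¹⁰ F.
U₁ = 1.59×10⁻⁵ J.
Isolated ⇒ Q is held fixed. C₂ = 6.45 C₁ and U = Q²/(2C), so U₂/U₁ = C₁/C₂ = 0.155.
U₂ = 0.155 × 1.59×10⁻⁵ = 2.47×10⁻⁶ J.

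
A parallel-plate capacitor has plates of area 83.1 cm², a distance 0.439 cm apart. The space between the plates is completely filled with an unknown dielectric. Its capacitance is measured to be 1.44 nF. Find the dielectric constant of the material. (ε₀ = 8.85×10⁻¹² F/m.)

A = 83.1 cm² = 8.31×10⁻³ m².
κ = Cd/(ε₀A) = 1.44×10⁻⁹ × 4.39×10⁻³ / (8.85×10⁻¹² × 8.31×10⁻³) = 86.0.

86.0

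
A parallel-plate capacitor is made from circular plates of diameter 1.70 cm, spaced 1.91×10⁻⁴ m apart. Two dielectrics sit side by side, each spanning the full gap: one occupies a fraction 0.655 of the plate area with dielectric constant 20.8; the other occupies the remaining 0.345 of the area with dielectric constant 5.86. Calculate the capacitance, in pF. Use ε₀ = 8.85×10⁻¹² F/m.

A = π(1.70/2 cm)² = 2.27×10⁻⁴ m².
Side-by-side slabs ⇒ two capacitors in parallel, each spanning the full gap.
C₁ = κ₁ε₀A₁/d = 20.8 × 8.85×10⁻¹² × 1.49×10⁻⁴ / 1.91×10⁻⁴ = 1.43×10⁻¹⁰ F.
C₂ = κ₂ε₀A₂/d = 5.86 × 8.85×10⁻¹² × 7.83×10⁻⁵ / 1.91×10⁻⁴ = 2.13×10⁻¹¹ F.
C = C₁ + C₂ = 1.65×10⁻¹⁰ F.

165 pF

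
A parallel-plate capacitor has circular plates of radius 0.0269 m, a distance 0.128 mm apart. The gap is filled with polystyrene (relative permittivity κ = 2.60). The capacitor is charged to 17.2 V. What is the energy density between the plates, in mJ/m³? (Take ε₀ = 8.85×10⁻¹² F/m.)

E = V/d = 17.2 / 1.28×10⁻⁴ = 1.34×10⁵ V/m.
u = ½κε₀E² = ½ × 2.60 × 8.85×10⁻¹² × (1.34×10⁵)² = 0.208 J/m³.

208 mJ/m³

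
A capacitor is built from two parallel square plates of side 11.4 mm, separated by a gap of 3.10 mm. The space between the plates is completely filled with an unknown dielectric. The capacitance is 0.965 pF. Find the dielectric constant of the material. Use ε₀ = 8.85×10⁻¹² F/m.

A = (11.4 mm)² = 1.30×10⁻⁴ m².
κ = Cd/(ε₀A) = 9.65×10⁻¹³ × 3.10×10⁻³ / (8.85×10⁻¹² × 1.30×10⁻⁴) = 2.60.

2.60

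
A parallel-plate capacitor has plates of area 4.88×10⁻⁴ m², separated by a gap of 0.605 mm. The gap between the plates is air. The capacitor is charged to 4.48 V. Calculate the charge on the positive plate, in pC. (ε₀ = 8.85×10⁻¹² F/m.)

Q ≈ 32.0 pC

C = ε₀A/d = 8.85×10⁻¹² × 4.88×10⁻⁴ / 6.05×10⁻⁴ = 7.14×10⁻¹² F.
Q = CV = 7.14×10⁻¹² × 4.48 = 3.20×10⁻¹¹ C.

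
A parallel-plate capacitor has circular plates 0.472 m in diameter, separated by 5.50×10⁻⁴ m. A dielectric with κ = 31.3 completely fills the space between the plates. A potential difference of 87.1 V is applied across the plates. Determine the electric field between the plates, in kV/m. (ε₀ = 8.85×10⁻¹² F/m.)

E = V/d = 87.1 / 5.50×10⁻⁴ = 1.58×10⁵ V/m.

E ≈ 158 kV/m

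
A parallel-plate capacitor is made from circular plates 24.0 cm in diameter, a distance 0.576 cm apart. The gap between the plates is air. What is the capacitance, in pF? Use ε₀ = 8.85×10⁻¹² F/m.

C ≈ 69.5 pF

A = π(24.0/2 cm)² = 4.52×10⁻² m².
C = ε₀A/d = 8.85×10⁻¹² × 4.52×10⁻² / 5.76×10⁻³ = 6.95×10⁻¹¹ F.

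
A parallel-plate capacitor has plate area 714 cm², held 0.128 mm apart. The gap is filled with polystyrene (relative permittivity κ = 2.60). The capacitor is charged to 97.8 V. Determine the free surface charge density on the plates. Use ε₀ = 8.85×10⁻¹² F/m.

σ ≈ 17.6 μC/m²

A = 714 cm² = 7.14×10⁻² m².
C = κε₀A/d = 2.60 × 8.85×10⁻¹² × 7.14×10⁻² / 1.28×10⁻⁴ = 1.28×10⁻⁸ F.
σ = Q/A = CV/A = 1.28×10⁻⁸ × 97.8 / 7.14×10⁻² = 1.76×10⁻⁵ C/m².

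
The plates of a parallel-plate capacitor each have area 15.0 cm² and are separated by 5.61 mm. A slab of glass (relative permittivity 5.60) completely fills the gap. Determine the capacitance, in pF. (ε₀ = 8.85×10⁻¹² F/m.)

A = 15.0 cm² = 1.50×10⁻³ m².
C = κε₀A/d = 5.60 × 8.85×10⁻¹² × 1.50×10⁻³ / 5.61×10⁻³ = 1.33×10⁻¹¹ F.

C ≈ 13.3 pF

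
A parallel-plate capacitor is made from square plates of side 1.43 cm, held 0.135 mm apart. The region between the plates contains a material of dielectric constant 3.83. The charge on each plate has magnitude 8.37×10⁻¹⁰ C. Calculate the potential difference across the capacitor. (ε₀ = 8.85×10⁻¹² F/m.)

A = (1.43 cm)² = 2.04×10⁻⁴ m².
C = κε₀A/d = 3.83 × 8.85×10⁻¹² × 2.04×10⁻⁴ / 1.35×10⁻⁴ = 5.13×10⁻¹¹ F.
V = Q/C = 8.37×10⁻¹⁰ / 5.13×10⁻¹¹ = 16.3 V.

V ≈ 16.3 V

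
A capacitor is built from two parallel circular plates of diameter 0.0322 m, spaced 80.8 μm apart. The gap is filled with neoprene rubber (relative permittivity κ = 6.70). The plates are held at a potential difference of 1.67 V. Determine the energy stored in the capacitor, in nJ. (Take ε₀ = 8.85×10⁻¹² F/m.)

U ≈ 0.833 nJ

A = π(0.0322/2 m)² = 8.14×10⁻⁴ m².
C = κε₀A/d = 6.70 × 8.85×10⁻¹² × 8.14×10⁻⁴ / 8.08×10⁻⁵ = 5.98×10⁻¹⁰ F.
U = ½CV² = ½ × 5.98×10⁻¹⁰ × (1.67)² = 8.33×10⁻¹⁰ J.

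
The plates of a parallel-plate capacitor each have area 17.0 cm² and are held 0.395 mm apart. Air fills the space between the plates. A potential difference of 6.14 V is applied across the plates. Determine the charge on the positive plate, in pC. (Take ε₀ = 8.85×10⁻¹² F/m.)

A = 17.0 cm² = 1.70×10⁻³ m².
C = ε₀A/d = 8.85×10⁻¹² × 1.70×10⁻³ / 3.95×10⁻⁴ = 3.81×10⁻¹¹ F.
Q = CV = 3.81×10⁻¹¹ × 6.14 = 2.34×10⁻¹⁰ C.

Q ≈ 234 pC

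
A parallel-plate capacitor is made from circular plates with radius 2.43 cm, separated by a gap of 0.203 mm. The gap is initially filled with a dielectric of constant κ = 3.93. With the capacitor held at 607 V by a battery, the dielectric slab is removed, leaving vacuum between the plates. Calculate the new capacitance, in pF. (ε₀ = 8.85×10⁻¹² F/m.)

C ≈ 80.9 pF

A = π(2.43 cm)² = 1.86×10⁻³ m².
Initially C₁ = κε₀A/d = 3.93 × 8.85×10⁻¹² × 1.86×10⁻³ / 2.03×10⁻⁴ = 3.18×10⁻¹⁰ F.
C = κε₀A/d scales with κ, so C₂/C₁ = 1/κ = 1/3.93 = 0.254.
C₂ = 0.254 × 3.18×10⁻¹⁰ = 8.09×10⁻¹¹ F.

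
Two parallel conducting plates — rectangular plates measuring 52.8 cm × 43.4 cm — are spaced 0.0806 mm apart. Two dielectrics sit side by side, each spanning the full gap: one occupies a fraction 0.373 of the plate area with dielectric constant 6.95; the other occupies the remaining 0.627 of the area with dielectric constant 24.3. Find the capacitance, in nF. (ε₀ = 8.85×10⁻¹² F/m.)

C ≈ 449 nF

A = 52.8 × 43.4 cm² = 0.229 m².
Side-by-side slabs ⇒ two capacitors in parallel, each spanning the full gap.
C₁ = κ₁ε₀A₁/d = 6.95 × 8.85×10⁻¹² × 8.55×10⁻² / 8.06×10⁻⁵ = 6.52×10⁻⁸ F.
C₂ = κ₂ε₀A₂/d = 24.3 × 8.85×10⁻¹² × 0.144 / 8.06×10⁻⁵ = 3.83×10⁻⁷ F.
C = C₁ + C₂ = 4.49×10⁻⁷ F.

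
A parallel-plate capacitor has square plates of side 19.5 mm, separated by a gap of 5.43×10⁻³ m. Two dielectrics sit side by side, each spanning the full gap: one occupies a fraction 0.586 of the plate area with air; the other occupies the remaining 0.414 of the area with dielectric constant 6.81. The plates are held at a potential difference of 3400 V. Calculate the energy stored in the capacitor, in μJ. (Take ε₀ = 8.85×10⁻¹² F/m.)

12.2 μJ

A = (19.5 mm)² = 3.80×10⁻⁴ m².
Side-by-side slabs ⇒ two capacitors in parallel, each spanning the full gap.
C₁ = κ₁ε₀A₁/d = 1.00 × 8.85×10⁻¹² × 2.23×10⁻⁴ / 5.43×10⁻³ = 3.63×10⁻¹³ F.
C₂ = κ₂ε₀A₂/d = 6.81 × 8.85×10⁻¹² × 1.57×10⁻⁴ / 5.43×10⁻³ = 1.75×10⁻¹² F.
C = C₁ + C₂ = 2.11×10⁻¹² F.
U = ½CV² = ½ × 2.11×10⁻¹² × (3400)² = 1.22×10⁻⁵ J.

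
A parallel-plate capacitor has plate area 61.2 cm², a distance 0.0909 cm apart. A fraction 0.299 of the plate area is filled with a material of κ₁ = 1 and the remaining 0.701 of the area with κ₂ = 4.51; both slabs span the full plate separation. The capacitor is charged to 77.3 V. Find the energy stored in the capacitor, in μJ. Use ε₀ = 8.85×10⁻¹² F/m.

0.616 μJ

A = 61.2 cm² = 6.12×10⁻³ m².
Side-by-side slabs ⇒ two capacitors in parallel, each spanning the full gap.
C₁ = κ₁ε₀A₁/d = 1.00 × 8.85×10⁻¹² × 1.83×10⁻³ / 9.09×10⁻⁴ = 1.78×10⁻¹¹ F.
C₂ = κ₂ε₀A₂/d = 4.51 × 8.85×10⁻¹² × 4.29×10⁻³ / 9.09×10⁻⁴ = 1.88×10⁻¹⁰ F.
C = C₁ + C₂ = 2.06×10⁻¹⁰ F.
U = ½CV² = ½ × 2.06×10⁻¹⁰ × (77.3)² = 6.16×10⁻⁷ J.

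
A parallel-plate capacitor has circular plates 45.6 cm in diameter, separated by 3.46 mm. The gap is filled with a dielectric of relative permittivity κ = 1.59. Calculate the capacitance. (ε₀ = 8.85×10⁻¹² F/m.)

0.664 nF

A = π(45.6/2 cm)² = 0.163 m².
C = κε₀A/d = 1.59 × 8.85×10⁻¹² × 0.163 / 3.46×10⁻³ = 6.64×10⁻¹⁰ F.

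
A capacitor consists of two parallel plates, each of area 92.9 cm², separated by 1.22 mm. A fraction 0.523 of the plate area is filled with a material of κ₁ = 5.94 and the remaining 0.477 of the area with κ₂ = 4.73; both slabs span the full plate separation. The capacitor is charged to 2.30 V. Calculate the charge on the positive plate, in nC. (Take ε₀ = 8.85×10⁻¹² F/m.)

A = 92.9 cm² = 9.29×10⁻³ m².
Side-by-side slabs ⇒ two capacitors in parallel, each spanning the full gap.
C₁ = κ₁ε₀A₁/d = 5.94 × 8.85×10⁻¹² × 4.86×10⁻³ / 1.22×10⁻³ = 2.09×10⁻¹⁰ F.
C₂ = κ₂ε₀A₂/d = 4.73 × 8.85×10⁻¹² × 4.43×10⁻³ / 1.22×10⁻³ = 1.52×10⁻¹⁰ F.
C = C₁ + C₂ = 3.61×10⁻¹⁰ F.
Q = CV = 3.61×10⁻¹⁰ × 2.30 = 8.31×10⁻¹⁰ C.

0.831 nC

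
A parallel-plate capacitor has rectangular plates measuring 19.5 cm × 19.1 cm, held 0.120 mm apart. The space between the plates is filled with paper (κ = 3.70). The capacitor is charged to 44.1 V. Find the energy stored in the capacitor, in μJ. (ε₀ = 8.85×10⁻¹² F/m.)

A = 19.5 × 19.1 cm² = 3.72×10⁻² m².
C = κε₀A/d = 3.70 × 8.85×10⁻¹² × 3.72×10⁻² / 1.20×10⁻⁴ = 1.02×10⁻⁸ F.
U = ½CV² = ½ × 1.02×10⁻⁸ × (44.1)² = 9.88×10⁻⁶ J.

U ≈ 9.88 μJ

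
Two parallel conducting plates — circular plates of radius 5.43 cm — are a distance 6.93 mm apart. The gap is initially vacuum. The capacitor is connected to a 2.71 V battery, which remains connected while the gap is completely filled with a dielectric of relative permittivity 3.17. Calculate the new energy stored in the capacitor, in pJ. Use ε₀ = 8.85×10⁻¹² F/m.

U ≈ 138 pJ

A = π(5.43 cm)² = 9.26×10⁻³ m².
Initially C₁ = ε₀A/d = 8.85×10⁻¹² × 9.26×10⁻³ / 6.93×10⁻³ = 1.18×10⁻¹¹ F.
U₁ = 4.34×10⁻¹¹ J.
Battery connected ⇒ V is held fixed. C₂ = 3.17 C₁ and U = ½CV², so U₂/U₁ = C₂/C₁ = 3.17.
U₂ = 3.17 × 4.34×10⁻¹¹ = 1.38×10⁻¹⁰ J.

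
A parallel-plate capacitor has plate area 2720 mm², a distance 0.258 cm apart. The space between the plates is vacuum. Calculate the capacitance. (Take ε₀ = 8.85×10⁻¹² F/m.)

A = 2720 mm² = 2.72×10⁻³ m².
C = ε₀A/d = 8.85×10⁻¹² × 2.72×10⁻³ / 2.58×10⁻³ = 9.33×10⁻¹² F.

9.33 pF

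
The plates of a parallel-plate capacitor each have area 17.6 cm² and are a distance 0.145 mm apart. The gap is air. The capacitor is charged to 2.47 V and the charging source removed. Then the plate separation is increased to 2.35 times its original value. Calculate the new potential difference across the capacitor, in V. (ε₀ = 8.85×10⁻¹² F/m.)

A = 17.6 cm² = 1.76×10⁻³ m².
Initially C₁ = ε₀A/d = 8.85×10⁻¹² × 1.76×10⁻³ / 1.45×10⁻⁴ = 1.07×10⁻¹⁰ F.
V₁ = 2.47 V.
Isolated ⇒ Q is held fixed. C₂ = 0.426 C₁ and V = Q/C, so V₂/V₁ = C₁/C₂ = 2.35.
V₂ = 2.35 × 2.47 = 5.80 V.

V ≈ 5.80 V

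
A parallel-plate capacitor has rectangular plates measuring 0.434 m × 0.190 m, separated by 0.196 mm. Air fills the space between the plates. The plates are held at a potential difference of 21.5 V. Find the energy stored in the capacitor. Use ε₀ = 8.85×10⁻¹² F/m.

U ≈ 0.861 μJ

A = 0.434 × 0.190 m² = 8.25×10⁻² m².
C = ε₀A/d = 8.85×10⁻¹² × 8.25×10⁻² / 1.96×10⁻⁴ = 3.72×10⁻⁹ F.
U = ½CV² = ½ × 3.72×10⁻⁹ × (21.5)² = 8.61×10⁻⁷ J.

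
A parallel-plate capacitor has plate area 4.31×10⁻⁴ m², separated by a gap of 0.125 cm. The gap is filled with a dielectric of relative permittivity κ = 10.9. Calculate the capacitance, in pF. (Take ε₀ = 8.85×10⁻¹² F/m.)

C ≈ 33.3 pF

C = κε₀A/d = 10.9 × 8.85×10⁻¹² × 4.31×10⁻⁴ / 1.25×10⁻³ = 3.33×10⁻¹¹ F.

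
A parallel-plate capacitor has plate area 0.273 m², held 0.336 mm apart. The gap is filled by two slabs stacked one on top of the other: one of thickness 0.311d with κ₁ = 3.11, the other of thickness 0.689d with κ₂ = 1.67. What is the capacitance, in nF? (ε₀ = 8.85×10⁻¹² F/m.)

14.0 nF

Stacked slabs ⇒ two capacitors in series, each with the full plate area.
C₁ = κ₁ε₀A/d₁ = 3.11 × 8.85×10⁻¹² × 0.273 / 1.04×10⁻⁴ = 7.19×10⁻⁸ F.
C₂ = κ₂ε₀A/d₂ = 1.67 × 8.85×10⁻¹² × 0.273 / 2.32×10⁻⁴ = 1.74×10⁻⁸ F.
C = (1/C₁ + 1/C₂)⁻¹ = 1.40×10⁻⁸ F.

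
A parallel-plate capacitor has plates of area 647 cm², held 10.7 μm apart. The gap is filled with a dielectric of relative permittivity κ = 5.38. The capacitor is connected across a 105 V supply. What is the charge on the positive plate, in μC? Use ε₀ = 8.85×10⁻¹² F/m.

A = 647 cm² = 6.47×10⁻² m².
C = κε₀A/d = 5.38 × 8.85×10⁻¹² × 6.47×10⁻² / 1.07×10⁻⁵ = 2.88×10⁻⁷ F.
Q = CV = 2.88×10⁻⁷ × 105 = 3.02×10⁻⁵ C.

Q ≈ 30.2 μC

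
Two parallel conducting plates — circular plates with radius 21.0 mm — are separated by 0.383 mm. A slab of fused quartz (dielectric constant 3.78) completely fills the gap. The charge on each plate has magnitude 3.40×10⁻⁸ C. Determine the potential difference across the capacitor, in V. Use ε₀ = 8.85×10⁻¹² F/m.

A = π(21.0 mm)² = 1.39×10⁻³ m².
C = κε₀A/d = 3.78 × 8.85×10⁻¹² × 1.39×10⁻³ / 3.83×10⁻⁴ = 1.21×10⁻¹⁰ F.
V = Q/C = 3.40×10⁻⁸ / 1.21×10⁻¹⁰ = 2.81×10² V.

V ≈ 281 V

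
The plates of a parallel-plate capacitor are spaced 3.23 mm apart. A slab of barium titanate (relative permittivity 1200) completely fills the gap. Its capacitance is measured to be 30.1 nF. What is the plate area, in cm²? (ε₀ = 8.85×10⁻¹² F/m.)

A ≈ 91.5 cm²

A = Cd/(κε₀) = 3.01×10⁻⁸ × 3.23×10⁻³ / (1200 × 8.85×10⁻¹²) = 9.15×10⁻³ m².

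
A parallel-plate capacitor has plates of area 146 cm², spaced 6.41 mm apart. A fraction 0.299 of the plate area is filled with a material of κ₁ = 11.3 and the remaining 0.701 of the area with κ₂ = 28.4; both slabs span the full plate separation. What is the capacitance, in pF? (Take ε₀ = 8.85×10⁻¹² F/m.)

A = 146 cm² = 1.46×10⁻² m².
Side-by-side slabs ⇒ two capacitors in parallel, each spanning the full gap.
C₁ = κ₁ε₀A₁/d = 11.3 × 8.85×10⁻¹² × 4.37×10⁻³ / 6.41×10⁻³ = 6.81×10⁻¹¹ F.
C₂ = κ₂ε₀A₂/d = 28.4 × 8.85×10⁻¹² × 1.02×10⁻² / 6.41×10⁻³ = 4.01×10⁻¹⁰ F.
C = C₁ + C₂ = 4.69×10⁻¹⁰ F.

C ≈ 469 pF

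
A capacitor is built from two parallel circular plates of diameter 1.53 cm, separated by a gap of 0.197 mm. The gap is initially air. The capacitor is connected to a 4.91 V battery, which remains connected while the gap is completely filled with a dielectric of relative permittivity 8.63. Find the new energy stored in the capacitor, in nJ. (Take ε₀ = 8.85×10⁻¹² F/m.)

A = π(1.53/2 cm)² = 1.84×10⁻⁴ m².
Initially C₁ = ε₀A/d = 8.85×10⁻¹² × 1.84×10⁻⁴ / 1.97×10⁻⁴ = 8.26×10⁻¹² F.
U₁ = 9.96×10⁻¹¹ J.
Battery connected ⇒ V is held fixed. C₂ = 8.63 C₁ and U = ½CV², so U₂/U₁ = C₂/C₁ = 8.63.
U₂ = 8.63 × 9.96×10⁻¹¹ = 8.59×10⁻¹⁰ J.

0.859 nJ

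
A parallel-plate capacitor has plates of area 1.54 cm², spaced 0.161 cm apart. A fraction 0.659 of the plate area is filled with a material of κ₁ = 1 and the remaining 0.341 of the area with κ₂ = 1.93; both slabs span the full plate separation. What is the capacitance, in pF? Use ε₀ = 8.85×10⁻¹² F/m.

C ≈ 1.11 pF

A = 1.54 cm² = 1.54×10⁻⁴ m².
Side-by-side slabs ⇒ two capacitors in parallel, each spanning the full gap.
C₁ = κ₁ε₀A₁/d = 1.00 × 8.85×10⁻¹² × 1.01×10⁻⁴ / 1.61×10⁻³ = 5.58×10⁻¹³ F.
C₂ = κ₂ε₀A₂/d = 1.93 × 8.85×10⁻¹² × 5.25×10⁻⁵ / 1.61×10⁻³ = 5.57×10⁻¹³ F.
C = C₁ + C₂ = 1.11×10⁻¹² F.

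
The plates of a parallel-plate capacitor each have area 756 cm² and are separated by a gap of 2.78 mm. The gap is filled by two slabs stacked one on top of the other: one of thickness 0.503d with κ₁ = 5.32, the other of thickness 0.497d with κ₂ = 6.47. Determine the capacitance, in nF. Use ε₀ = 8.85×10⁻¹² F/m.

C ≈ 1.40 nF

A = 756 cm² = 7.56×10⁻² m².
Stacked slabs ⇒ two capacitors in series, each with the full plate area.
C₁ = κ₁ε₀A/d₁ = 5.32 × 8.85×10⁻¹² × 7.56×10⁻² / 1.40×10⁻³ = 2.55×10⁻⁹ F.
C₂ = κ₂ε₀A/d₂ = 6.47 × 8.85×10⁻¹² × 7.56×10⁻² / 1.38×10⁻³ = 3.13×10⁻⁹ F.
C = (1/C₁ + 1/C₂)⁻¹ = 1.40×10⁻⁹ F.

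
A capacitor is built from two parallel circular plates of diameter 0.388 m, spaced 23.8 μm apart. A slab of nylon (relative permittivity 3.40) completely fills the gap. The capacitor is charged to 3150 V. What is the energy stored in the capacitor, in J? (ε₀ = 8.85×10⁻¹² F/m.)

0.742 J

A = π(0.388/2 m)² = 0.118 m².
C = κε₀A/d = 3.40 × 8.85×10⁻¹² × 0.118 / 2.38×10⁻⁵ = 1.49×10⁻⁷ F.
U = ½CV² = ½ × 1.49×10⁻⁷ × (3150)² = 0.742 J.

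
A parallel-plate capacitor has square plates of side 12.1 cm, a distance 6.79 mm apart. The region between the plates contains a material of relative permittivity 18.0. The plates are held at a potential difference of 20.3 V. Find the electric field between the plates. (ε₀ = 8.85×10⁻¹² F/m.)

E = V/d = 20.3 / 6.79×10⁻³ = 2.99×10³ V/m.

2.99 V/mm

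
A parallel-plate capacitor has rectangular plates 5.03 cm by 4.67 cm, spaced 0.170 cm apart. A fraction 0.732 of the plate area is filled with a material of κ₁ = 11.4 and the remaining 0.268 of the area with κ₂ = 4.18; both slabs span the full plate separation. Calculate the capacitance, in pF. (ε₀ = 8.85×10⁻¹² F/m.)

C ≈ 116 pF

A = 5.03 × 4.67 cm² = 2.35×10⁻³ m².
Side-by-side slabs ⇒ two capacitors in parallel, each spanning the full gap.
C₁ = κ₁ε₀A₁/d = 11.4 × 8.85×10⁻¹² × 1.72×10⁻³ / 1.70×10⁻³ = 1.02×10⁻¹⁰ F.
C₂ = κ₂ε₀A₂/d = 4.18 × 8.85×10⁻¹² × 6.30×10⁻⁴ / 1.70×10⁻³ = 1.37×10⁻¹¹ F.
C = C₁ + C₂ = 1.16×10⁻¹⁰ F.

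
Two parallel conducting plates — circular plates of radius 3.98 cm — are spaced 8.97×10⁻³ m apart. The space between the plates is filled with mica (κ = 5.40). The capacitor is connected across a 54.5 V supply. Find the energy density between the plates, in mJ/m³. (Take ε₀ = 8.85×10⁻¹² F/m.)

E = V/d = 54.5 / 8.97×10⁻³ = 6.08×10³ V/m.
u = ½κε₀E² = ½ × 5.40 × 8.85×10⁻¹² × (6.08×10³)² = 8.82×10⁻⁴ J/m³.

0.882 mJ/m³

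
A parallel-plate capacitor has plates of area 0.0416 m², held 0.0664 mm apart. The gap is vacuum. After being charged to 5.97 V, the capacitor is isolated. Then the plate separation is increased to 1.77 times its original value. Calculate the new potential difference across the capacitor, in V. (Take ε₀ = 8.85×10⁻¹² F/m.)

Initially C₁ = ε₀A/d = 8.85×10⁻¹² × 4.16×10⁻² / 6.64×10⁻⁵ = 5.54×10⁻⁹ F.
V₁ = 5.97 V.
Isolated ⇒ Q is held fixed. C₂ = 0.565 C₁ and V = Q/C, so V₂/V₁ = C₁/C₂ = 1.77.
V₂ = 1.77 × 5.97 = 10.6 V.

V ≈ 10.6 V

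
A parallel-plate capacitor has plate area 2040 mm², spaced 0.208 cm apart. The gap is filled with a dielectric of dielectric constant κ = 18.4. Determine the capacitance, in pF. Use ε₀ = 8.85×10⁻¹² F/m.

A = 2040 mm² = 2.04×10⁻³ m².
C = κε₀A/d = 18.4 × 8.85×10⁻¹² × 2.04×10⁻³ / 2.08×10⁻³ = 1.60×10⁻¹⁰ F.

C ≈ 160 pF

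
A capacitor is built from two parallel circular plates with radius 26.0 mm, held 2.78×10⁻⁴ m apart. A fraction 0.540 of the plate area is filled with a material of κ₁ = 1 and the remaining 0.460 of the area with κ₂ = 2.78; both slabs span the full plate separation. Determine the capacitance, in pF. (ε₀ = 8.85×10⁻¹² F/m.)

C ≈ 123 pF

A = π(26.0 mm)² = 2.12×10⁻³ m².
Side-by-side slabs ⇒ two capacitors in parallel, each spanning the full gap.
C₁ = κ₁ε₀A₁/d = 1.00 × 8.85×10⁻¹² × 1.15×10⁻³ / 2.78×10⁻⁴ = 3.65×10⁻¹¹ F.
C₂ = κ₂ε₀A₂/d = 2.78 × 8.85×10⁻¹² × 9.77×10⁻⁴ / 2.78×10⁻⁴ = 8.65×10⁻¹¹ F.
C = C₁ + C₂ = 1.23×10⁻¹⁰ F.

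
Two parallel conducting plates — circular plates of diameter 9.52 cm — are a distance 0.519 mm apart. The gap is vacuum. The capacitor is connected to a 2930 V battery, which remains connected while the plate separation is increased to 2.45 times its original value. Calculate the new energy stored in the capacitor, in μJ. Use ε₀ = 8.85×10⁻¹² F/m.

U ≈ 213 μJ

A = π(9.52/2 cm)² = 7.12×10⁻³ m².
Initially C₁ = ε₀A/d = 8.85×10⁻¹² × 7.12×10⁻³ / 5.19×10⁻⁴ = 1.21×10⁻¹⁰ F.
U₁ = 5.21×10⁻⁴ J.
Battery connected ⇒ V is held fixed. C₂ = 0.408 C₁ and U = ½CV², so U₂/U₁ = C₂/C₁ = 0.408.
U₂ = 0.408 × 5.21×10⁻⁴ = 2.13×10⁻⁴ J.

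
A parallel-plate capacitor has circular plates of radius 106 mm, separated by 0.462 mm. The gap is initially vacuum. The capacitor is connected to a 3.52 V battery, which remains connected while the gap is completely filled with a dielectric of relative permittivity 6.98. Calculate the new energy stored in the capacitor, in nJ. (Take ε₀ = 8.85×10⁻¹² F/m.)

A = π(106 mm)² = 3.53×10⁻² m².
Initially C₁ = ε₀A/d = 8.85×10⁻¹² × 3.53×10⁻² / 4.62×10⁻⁴ = 6.76×10⁻¹⁰ F.
U₁ = 4.19×10⁻⁹ J.
Battery connected ⇒ V is held fixed. C₂ = 6.98 C₁ and U = ½CV², so U₂/U₁ = C₂/C₁ = 6.98.
U₂ = 6.98 × 4.19×10⁻⁹ = 2.92×10⁻⁸ J.

29.2 nJ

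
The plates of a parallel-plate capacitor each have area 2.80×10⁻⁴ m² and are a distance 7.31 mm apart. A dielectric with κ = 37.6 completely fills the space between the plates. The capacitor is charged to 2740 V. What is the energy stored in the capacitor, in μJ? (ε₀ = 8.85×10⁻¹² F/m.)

47.8 μJ

C = κε₀A/d = 37.6 × 8.85×10⁻¹² × 2.80×10⁻⁴ / 7.31×10⁻³ = 1.27×10⁻¹¹ F.
U = ½CV² = ½ × 1.27×10⁻¹¹ × (2740)² = 4.78×10⁻⁵ J.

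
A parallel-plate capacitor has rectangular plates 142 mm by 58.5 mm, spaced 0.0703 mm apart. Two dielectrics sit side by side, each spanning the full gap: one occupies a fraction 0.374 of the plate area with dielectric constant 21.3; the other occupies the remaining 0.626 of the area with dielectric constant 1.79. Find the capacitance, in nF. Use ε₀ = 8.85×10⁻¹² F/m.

A = 142 × 58.5 mm² = 8.31×10⁻³ m².
Side-by-side slabs ⇒ two capacitors in parallel, each spanning the full gap.
C₁ = κ₁ε₀A₁/d = 21.3 × 8.85×10⁻¹² × 3.11×10⁻³ / 7.03×10⁻⁵ = 8.33×10⁻⁹ F.
C₂ = κ₂ε₀A₂/d = 1.79 × 8.85×10⁻¹² × 5.20×10⁻³ / 7.03×10⁻⁵ = 1.17×10⁻⁹ F.
C = C₁ + C₂ = 9.50×10⁻⁹ F.

9.50 nF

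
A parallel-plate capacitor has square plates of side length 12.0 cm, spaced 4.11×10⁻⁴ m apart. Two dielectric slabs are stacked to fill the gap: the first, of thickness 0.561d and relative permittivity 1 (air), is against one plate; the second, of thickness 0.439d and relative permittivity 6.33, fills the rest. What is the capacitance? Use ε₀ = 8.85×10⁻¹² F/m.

492 pF

A = (12.0 cm)² = 1.44×10⁻² m².
Stacked slabs ⇒ two capacitors in series, each with the full plate area.
C₁ = κ₁ε₀A/d₁ = 1.00 × 8.85×10⁻¹² × 1.44×10⁻² / 2.31×10⁻⁴ = 5.53×10⁻¹⁰ F.
C₂ = κ₂ε₀A/d₂ = 6.33 × 8.85×10⁻¹² × 1.44×10⁻² / 1.80×10⁻⁴ = 4.47×10⁻⁹ F.
C = (1/C₁ + 1/C₂)⁻¹ = 4.92×10⁻¹⁰ F.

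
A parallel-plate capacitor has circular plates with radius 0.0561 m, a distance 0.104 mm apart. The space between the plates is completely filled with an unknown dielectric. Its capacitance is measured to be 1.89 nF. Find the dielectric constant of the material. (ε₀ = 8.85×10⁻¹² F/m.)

κ ≈ 2.25

A = π(0.0561 m)² = 9.89×10⁻³ m².
κ = Cd/(ε₀A) = 1.89×10⁻⁹ × 1.04×10⁻⁴ / (8.85×10⁻¹² × 9.89×10⁻³) = 2.25.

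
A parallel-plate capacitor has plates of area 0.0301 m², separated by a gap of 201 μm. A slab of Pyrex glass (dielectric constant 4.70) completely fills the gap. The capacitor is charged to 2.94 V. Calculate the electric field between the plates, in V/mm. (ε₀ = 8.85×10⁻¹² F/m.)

E ≈ 14.6 V/mm

E = V/d = 2.94 / 2.01×10⁻⁴ = 1.46×10⁴ V/m.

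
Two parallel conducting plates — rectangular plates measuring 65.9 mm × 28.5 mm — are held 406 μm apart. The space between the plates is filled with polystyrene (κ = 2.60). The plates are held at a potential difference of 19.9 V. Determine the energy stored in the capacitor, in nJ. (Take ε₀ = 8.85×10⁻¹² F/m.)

A = 65.9 × 28.5 mm² = 1.88×10⁻³ m².
C = κε₀A/d = 2.60 × 8.85×10⁻¹² × 1.88×10⁻³ / 4.06×10⁻⁴ = 1.06×10⁻¹⁰ F.
U = ½CV² = ½ × 1.06×10⁻¹⁰ × (19.9)² = 2.11×10⁻⁸ J.

U ≈ 21.1 nJ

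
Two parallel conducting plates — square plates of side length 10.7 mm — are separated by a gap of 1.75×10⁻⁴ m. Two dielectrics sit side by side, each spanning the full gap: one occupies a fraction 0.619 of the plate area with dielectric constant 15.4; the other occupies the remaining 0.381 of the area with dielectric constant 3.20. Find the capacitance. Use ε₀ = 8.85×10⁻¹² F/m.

62.3 pF

A = (10.7 mm)² = 1.14×10⁻⁴ m².
Side-by-side slabs ⇒ two capacitors in parallel, each spanning the full gap.
C₁ = κ₁ε₀A₁/d = 15.4 × 8.85×10⁻¹² × 7.09×10⁻⁵ / 1.75×10⁻⁴ = 5.52×10⁻¹¹ F.
C₂ = κ₂ε₀A₂/d = 3.20 × 8.85×10⁻¹² × 4.36×10⁻⁵ / 1.75×10⁻⁴ = 7.06×10⁻¹² F.
C = C₁ + C₂ = 6.23×10⁻¹¹ F.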